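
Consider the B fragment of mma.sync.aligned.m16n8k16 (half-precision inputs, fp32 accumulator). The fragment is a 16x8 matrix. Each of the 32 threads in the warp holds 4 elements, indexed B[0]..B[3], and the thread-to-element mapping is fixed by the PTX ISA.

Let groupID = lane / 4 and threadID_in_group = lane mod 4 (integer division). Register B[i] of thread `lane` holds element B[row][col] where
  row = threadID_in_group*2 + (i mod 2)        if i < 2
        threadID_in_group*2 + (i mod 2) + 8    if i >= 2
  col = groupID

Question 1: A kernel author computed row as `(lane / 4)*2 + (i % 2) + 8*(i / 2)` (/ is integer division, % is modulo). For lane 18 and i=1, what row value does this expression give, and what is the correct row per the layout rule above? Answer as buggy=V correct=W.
buggy=9 correct=5

`(lane / 4)*2 + (i % 2) + 8*(i / 2)`[18,1]⇒9
18: gr=4,th=2
[1] (2*2+1+0,4) = (5,4)
row: 9 vs 5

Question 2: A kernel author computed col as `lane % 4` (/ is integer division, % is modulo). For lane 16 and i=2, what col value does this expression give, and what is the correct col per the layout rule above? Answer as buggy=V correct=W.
buggy=0 correct=4

`lane % 4`[16,2]=>0
lane 16: grp=4 (16/4), tig=0 (16%4)
i=2: r=0*2+0+8=8, c=grp=4
col: 0 vs 4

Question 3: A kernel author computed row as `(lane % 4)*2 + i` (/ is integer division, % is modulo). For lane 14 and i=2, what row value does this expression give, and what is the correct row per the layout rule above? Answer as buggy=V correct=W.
`(lane % 4)*2 + i`[14,2]->6
L=14->gid=14>>2=3, tid=14&3=2
[2]->row 2·2+0+8=12  col gid=3
row: 6 vs 12

buggy=6 correct=12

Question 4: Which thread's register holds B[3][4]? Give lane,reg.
c: 4->gid=4  r: 3->r8=0,tid=1,i&1=1
L=4*4+1=17  i=0*2+1=1

17,1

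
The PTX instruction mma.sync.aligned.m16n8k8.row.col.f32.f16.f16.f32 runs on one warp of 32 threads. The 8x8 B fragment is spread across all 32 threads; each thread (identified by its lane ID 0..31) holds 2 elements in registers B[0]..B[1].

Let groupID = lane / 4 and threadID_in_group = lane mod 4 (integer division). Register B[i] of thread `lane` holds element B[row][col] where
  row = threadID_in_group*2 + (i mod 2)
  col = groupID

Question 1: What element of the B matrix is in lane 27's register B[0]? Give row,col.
6,6

27: gr=6,th=3
[0] (3*2+0,6) = (6,6)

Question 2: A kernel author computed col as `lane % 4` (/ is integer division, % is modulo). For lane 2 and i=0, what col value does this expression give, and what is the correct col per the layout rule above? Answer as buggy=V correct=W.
buggy=2 correct=0

`lane % 4`[2,0]→2
2: G=0,T=2
[0] (2*2+0,0) = (4,0)
col: 2 vs 0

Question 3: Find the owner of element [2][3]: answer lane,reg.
13,0

c=3->g=3  r=2->t=1,b0=0
L=3*4+1=13  i=0=0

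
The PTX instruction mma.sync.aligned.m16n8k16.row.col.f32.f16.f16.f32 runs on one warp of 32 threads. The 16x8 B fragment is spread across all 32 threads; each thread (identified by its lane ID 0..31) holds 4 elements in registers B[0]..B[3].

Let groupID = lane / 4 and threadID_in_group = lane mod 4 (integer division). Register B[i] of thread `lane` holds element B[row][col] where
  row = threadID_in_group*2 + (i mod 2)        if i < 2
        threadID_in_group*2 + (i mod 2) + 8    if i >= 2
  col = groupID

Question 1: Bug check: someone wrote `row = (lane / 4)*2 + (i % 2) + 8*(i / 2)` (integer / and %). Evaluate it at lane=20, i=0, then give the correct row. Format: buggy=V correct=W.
`(lane / 4)*2 + (i % 2) + 8*(i / 2)`[20,0]→10
20: G=5,T=0
[0] (0*2+0+0,5) = (0,5)
row: 10 vs 0

buggy=10 correct=0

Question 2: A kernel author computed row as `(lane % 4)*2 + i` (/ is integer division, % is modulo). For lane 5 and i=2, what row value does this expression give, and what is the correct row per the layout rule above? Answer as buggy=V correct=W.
`(lane % 4)*2 + i`[5,2]⇒4
lane 5⇒5/4=1, 5 mod 4=1
i=2  r:2·1+0+8⇒10  c:1
row: 4 vs 10

buggy=4 correct=10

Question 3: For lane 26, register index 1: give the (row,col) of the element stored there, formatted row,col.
5,6

lane 26: grp=6 (26/4), tig=2 (26%4)
i=1: r=2*2+1+0=5, c=grp=6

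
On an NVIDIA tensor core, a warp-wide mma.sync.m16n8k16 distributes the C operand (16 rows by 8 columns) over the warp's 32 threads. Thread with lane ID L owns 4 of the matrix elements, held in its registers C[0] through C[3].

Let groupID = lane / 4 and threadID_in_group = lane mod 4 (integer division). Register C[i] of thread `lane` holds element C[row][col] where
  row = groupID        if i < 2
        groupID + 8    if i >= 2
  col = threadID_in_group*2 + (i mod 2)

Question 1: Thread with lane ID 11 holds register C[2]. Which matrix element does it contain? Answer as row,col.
lane 11⇒11/4=2, 11 mod 4=3
i=2  r:2+8⇒10  c:2·3+0⇒6

10,6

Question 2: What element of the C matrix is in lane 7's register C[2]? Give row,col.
9,6

L=7=>grp=7>>2=1, tig=7&3=3
[2]=>row 1+8=9  col 3·2+0=6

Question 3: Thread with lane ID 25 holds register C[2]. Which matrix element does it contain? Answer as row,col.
14,2

lane 25: G=6 (25/4), T=1 (25%4)
i=2: r=6+8=14, c=1*2+0=2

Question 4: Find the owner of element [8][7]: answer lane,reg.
3,3

r=8⇒gr=0,Rb=1  c=7⇒th=3,odd=1
L=0*4+3=3  i=1*2+1=3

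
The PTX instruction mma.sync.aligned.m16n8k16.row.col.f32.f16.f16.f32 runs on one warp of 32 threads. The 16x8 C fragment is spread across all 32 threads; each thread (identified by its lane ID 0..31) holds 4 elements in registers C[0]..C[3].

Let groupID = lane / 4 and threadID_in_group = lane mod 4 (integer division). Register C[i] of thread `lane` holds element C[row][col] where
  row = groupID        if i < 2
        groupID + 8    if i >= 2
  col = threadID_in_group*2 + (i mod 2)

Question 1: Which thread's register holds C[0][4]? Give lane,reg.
2,0

r: 0->gid=0,r8=0  c: 4->tid=2,i&1=0
L=0*4+2=2  i=0*2+0=0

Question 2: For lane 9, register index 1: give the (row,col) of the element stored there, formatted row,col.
lane 9: G=2 (9/4), T=1 (9%4)
i=1: r=2+0=2, c=1*2+1=3

2,3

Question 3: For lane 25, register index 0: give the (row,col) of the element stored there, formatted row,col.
6,2

25: g=6,t=1
[0] (6+0,1*2+0) = (6,2)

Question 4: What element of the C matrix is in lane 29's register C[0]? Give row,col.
lane 29: G=7 (29/4), T=1 (29%4)
i=0: r=7+0=7, c=1*2+0=2

7,2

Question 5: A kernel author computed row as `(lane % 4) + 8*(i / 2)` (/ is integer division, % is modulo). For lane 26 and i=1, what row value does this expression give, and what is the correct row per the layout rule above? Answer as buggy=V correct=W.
buggy=2 correct=6

`(lane % 4) + 8*(i / 2)`[26,1]→2
26: G=6,T=2
[1] (6+0,2*2+1) = (6,5)
row: 2 vs 6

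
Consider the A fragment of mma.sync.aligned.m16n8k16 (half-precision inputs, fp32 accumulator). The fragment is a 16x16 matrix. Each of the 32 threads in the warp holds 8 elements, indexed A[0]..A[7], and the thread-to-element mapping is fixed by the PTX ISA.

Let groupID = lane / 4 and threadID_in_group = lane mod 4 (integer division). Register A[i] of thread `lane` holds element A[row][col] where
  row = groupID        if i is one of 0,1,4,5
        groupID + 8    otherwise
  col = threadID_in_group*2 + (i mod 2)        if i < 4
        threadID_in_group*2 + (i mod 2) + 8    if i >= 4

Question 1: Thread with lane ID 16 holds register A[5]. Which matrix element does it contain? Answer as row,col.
4,9

L=16->gid=16>>2=4, tid=16&3=0
[5]->row 4+0=4  col 0·2+1+8=9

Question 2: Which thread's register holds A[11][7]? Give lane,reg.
r=11->g=3,rb=1  c=7->cb=0,t=3,b0=1
L=3*4+3=15  i=0*4+1*2+1=3

15,3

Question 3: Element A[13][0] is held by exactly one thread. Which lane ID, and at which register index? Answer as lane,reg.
20,2

r:13=>grp=5,rB=1  c:0=>cB=0,tig=0,lo=0
L=5*4+0=20  i=0*4+1*2+0=2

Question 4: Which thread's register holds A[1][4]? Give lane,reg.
r:1=>grp=1,rB=0  c:4=>cB=0,tig=2,lo=0
L=1*4+2=6  i=0*4+0*2+0=0

6,0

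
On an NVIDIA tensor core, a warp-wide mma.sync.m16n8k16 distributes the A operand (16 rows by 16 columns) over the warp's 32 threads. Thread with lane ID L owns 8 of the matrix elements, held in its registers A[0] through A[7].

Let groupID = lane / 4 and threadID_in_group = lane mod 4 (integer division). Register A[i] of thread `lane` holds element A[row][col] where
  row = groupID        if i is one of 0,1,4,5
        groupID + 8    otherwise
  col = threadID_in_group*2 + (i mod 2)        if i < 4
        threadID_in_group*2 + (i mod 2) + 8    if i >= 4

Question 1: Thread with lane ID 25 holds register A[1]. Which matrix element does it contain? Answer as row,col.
6,3

lane 25: gr=6 (25/4), th=1 (25%4)
i=1: r=6+0=6, c=1*2+1+0=3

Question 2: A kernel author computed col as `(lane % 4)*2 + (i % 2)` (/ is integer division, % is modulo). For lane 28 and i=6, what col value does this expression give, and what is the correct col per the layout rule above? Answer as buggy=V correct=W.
`(lane % 4)*2 + (i % 2)`[28,6]->0
lane 28: gid=7 (28/4), tid=0 (28%4)
i=6: r=7+8=15, c=0*2+0+8=8
col: 0 vs 8

buggy=0 correct=8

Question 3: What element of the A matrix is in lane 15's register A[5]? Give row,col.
15: g=3,t=3
[5] (3+0,3*2+1+8) = (3,15)

3,15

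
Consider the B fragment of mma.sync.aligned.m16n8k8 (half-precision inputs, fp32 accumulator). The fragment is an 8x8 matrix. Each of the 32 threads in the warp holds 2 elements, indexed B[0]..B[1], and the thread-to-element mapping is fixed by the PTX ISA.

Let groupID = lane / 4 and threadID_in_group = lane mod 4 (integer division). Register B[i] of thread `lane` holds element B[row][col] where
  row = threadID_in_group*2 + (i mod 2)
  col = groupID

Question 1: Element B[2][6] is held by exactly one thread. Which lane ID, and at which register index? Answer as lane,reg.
25,0

c:6=>grp=6  r:2=>tig=1,lo=0
L=6*4+1=25  i=0=0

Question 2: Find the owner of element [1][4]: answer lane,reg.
16,1

c:4=>grp=4  r:1=>tig=0,lo=1
L=4*4+0=16  i=1=1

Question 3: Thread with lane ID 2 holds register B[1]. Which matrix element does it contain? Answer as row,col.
2: g=0,t=2
[1] (2*2+1,0) = (5,0)

5,0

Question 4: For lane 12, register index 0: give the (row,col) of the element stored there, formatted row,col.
0,3

L=12->g=12>>2=3, t=12&3=0
[0]->row 0·2+0=0  col g=3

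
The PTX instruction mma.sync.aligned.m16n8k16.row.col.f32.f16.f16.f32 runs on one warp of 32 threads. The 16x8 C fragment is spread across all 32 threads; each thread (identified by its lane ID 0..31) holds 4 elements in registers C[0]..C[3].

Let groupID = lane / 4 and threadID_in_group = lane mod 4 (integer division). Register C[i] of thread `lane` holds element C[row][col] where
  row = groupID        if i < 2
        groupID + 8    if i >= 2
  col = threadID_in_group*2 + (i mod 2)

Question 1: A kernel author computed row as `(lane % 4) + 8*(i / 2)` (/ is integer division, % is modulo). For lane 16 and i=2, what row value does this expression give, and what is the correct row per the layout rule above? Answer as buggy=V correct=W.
buggy=8 correct=12

`(lane % 4) + 8*(i / 2)`[16,2]->8
16: gid=4,tid=0
[2] (4+8,0*2+0) = (12,0)
row: 8 vs 12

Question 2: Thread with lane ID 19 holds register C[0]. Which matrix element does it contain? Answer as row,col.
4,6

lane 19: grp=4 (19/4), tig=3 (19%4)
i=0: r=4+0=4, c=3*2+0=6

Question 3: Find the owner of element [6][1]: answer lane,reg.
24,1

r=6→G=6,rhi=0  c=1→T=0,p=1
L=6*4+0=24  i=0*2+1=1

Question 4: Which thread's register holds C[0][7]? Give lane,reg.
r=0→G=0,rhi=0  c=7→T=3,p=1
L=0*4+3=3  i=0*2+1=1

3,1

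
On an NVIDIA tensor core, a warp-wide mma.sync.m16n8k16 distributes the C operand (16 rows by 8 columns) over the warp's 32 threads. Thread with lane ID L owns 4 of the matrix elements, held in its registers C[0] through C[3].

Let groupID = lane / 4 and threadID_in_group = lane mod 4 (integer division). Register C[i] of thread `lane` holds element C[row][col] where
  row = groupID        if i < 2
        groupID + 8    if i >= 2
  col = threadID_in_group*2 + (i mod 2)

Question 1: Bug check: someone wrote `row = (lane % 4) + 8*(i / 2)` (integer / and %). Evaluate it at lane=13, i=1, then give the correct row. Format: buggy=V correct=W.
buggy=1 correct=3

`(lane % 4) + 8*(i / 2)`[13,1]->1
13: gid=3,tid=1
[1] (3+0,1*2+1) = (3,3)
row: 1 vs 3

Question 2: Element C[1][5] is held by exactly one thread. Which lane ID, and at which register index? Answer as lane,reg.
6,1

r:1=>grp=1,rB=0  c:5=>tig=2,lo=1
L=1*4+2=6  i=0*2+1=1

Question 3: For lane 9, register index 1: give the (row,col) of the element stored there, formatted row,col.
lane 9=>9/4=2, 9 mod 4=1
i=1  r:2+0=>2  c:2·1+1=>3

2,3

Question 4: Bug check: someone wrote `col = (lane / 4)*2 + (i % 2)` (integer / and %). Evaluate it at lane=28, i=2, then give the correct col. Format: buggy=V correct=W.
buggy=14 correct=0

`(lane / 4)*2 + (i % 2)`[28,2]→14
28: G=7,T=0
[2] (7+8,0*2+0) = (15,0)
col: 14 vs 0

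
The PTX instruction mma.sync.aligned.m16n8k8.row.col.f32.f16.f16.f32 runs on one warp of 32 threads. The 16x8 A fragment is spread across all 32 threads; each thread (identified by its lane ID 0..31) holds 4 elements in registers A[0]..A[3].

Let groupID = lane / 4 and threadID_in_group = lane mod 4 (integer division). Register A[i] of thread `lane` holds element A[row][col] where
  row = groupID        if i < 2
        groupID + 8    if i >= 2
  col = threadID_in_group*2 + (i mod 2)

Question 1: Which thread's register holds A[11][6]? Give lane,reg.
15,2

r=11⇒gr=3,Rb=1  c=6⇒th=3,odd=0
L=3*4+3=15  i=1*2+0=2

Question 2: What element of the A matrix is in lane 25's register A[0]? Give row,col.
6,2

lane 25⇒25/4=6, 25 mod 4=1
i=0  r:6+0⇒6  c:2·1+0⇒2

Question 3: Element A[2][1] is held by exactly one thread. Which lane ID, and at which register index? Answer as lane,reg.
r=2→G=2,rhi=0  c=1→T=0,p=1
L=2*4+0=8  i=0*2+1=1

8,1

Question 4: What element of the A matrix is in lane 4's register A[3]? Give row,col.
9,1

lane 4: G=1 (4/4), T=0 (4%4)
i=3: r=1+8=9, c=0*2+1=1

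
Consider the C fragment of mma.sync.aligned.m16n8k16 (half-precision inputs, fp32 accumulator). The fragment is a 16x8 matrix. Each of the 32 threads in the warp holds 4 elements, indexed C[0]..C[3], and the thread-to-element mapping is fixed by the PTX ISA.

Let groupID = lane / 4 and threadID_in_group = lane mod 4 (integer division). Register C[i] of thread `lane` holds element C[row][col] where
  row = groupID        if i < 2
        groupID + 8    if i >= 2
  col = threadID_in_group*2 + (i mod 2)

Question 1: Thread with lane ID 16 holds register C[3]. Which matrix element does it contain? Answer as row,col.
12,1

lane 16⇒16/4=4, 16 mod 4=0
i=3  r:4+8⇒12  c:2·0+1⇒1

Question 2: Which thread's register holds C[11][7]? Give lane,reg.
15,3

r:11=>grp=3,rB=1  c:7=>tig=3,lo=1
L=3*4+3=15  i=1*2+1=3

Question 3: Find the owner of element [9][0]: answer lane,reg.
r:9=>grp=1,rB=1  c:0=>tig=0,lo=0
L=1*4+0=4  i=1*2+0=2

4,2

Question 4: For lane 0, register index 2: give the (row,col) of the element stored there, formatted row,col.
lane 0=>0/4=0, 0 mod 4=0
i=2  r:0+8=>8  c:2·0+0=>0

8,0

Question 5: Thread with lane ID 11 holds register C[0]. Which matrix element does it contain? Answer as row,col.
lane 11: G=2 (11/4), T=3 (11%4)
i=0: r=2+0=2, c=3*2+0=6

2,6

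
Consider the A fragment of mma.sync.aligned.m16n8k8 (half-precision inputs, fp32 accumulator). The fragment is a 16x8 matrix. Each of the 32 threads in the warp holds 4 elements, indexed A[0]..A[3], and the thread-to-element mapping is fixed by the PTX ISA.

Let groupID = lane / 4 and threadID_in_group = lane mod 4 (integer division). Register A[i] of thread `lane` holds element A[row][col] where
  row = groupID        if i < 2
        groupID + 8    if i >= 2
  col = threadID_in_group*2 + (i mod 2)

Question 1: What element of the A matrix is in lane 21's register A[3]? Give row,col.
lane 21: gid=5 (21/4), tid=1 (21%4)
i=3: r=5+8=13, c=1*2+1=3

13,3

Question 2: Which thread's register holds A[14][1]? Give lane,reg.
24,3

r=14→G=6,rhi=1  c=1→T=0,p=1
L=6*4+0=24  i=1*2+1=3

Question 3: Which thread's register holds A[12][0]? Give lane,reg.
16,2

r=12⇒gr=4,Rb=1  c=0⇒th=0,odd=0
L=4*4+0=16  i=1*2+0=2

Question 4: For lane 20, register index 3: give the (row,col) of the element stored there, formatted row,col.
lane 20=>20/4=5, 20 mod 4=0
i=3  r:5+8=>13  c:2·0+1=>1

13,1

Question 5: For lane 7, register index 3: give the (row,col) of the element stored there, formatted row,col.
9,7

lane 7->7/4=1, 7 mod 4=3
i=3  r:1+8->9  c:2·3+1->7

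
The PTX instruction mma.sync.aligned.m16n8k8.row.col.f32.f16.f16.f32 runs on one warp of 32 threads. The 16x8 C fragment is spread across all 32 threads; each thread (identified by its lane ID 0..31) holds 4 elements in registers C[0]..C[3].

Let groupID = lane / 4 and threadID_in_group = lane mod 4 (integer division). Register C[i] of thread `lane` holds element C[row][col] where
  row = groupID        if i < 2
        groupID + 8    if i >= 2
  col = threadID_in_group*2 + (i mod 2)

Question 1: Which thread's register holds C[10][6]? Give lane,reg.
11,2

r=10->g=2,rb=1  c=6->t=3,b0=0
L=2*4+3=11  i=1*2+0=2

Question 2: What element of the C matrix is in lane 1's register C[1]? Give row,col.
0,3

1: g=0,t=1
[1] (0+0,1*2+1) = (0,3)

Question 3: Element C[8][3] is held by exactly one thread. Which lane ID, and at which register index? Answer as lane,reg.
r: 8->gid=0,r8=1  c: 3->tid=1,i&1=1
L=0*4+1=1  i=1*2+1=3

1,3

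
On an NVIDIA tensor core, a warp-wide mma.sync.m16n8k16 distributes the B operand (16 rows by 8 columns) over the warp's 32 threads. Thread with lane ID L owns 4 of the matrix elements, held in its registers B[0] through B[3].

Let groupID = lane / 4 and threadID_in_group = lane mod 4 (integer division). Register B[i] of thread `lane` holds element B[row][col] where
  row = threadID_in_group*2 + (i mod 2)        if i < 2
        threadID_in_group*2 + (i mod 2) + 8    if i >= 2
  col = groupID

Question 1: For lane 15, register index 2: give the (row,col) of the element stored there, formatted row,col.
15: g=3,t=3
[2] (3*2+0+8,3) = (14,3)

14,3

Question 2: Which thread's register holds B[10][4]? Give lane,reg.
c=4⇒gr=4  r=10⇒Rb=1,th=1,odd=0
L=4*4+1=17  i=1*2+0=2

17,2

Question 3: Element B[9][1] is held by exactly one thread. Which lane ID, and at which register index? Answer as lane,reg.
4,3

c=1->g=1  r=9->rb=1,t=0,b0=1
L=1*4+0=4  i=1*2+1=3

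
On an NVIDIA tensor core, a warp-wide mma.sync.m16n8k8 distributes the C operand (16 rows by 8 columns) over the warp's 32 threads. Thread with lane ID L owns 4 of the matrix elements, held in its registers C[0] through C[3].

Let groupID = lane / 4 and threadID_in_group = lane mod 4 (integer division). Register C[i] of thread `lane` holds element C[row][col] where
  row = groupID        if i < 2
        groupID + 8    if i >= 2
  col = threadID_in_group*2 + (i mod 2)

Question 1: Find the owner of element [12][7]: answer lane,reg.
r=12->g=4,rb=1  c=7->t=3,b0=1
L=4*4+3=19  i=1*2+1=3

19,3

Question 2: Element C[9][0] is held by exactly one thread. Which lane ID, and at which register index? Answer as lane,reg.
r: 9->gid=1,r8=1  c: 0->tid=0,i&1=0
L=1*4+0=4  i=1*2+0=2

4,2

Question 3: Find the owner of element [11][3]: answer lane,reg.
13,3

r=11⇒gr=3,Rb=1  c=3⇒th=1,odd=1
L=3*4+1=13  i=1*2+1=3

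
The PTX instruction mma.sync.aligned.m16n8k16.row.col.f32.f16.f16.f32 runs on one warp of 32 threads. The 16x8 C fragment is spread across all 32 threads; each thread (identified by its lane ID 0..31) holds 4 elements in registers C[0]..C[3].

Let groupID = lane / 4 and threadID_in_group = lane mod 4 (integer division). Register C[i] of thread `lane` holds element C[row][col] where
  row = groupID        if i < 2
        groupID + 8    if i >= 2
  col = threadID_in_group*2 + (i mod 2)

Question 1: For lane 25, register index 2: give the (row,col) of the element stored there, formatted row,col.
14,2

lane 25: gr=6 (25/4), th=1 (25%4)
i=2: r=6+8=14, c=1*2+0=2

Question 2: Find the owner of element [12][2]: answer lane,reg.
17,2

r: 12->gid=4,r8=1  c: 2->tid=1,i&1=0
L=4*4+1=17  i=1*2+0=2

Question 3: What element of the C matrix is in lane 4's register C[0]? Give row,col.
4: g=1,t=0
[0] (1+0,0*2+0) = (1,0)

1,0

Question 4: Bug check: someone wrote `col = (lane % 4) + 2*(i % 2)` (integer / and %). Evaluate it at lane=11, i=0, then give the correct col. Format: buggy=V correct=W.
buggy=3 correct=6

`(lane % 4) + 2*(i % 2)`[11,0]->3
11: gid=2,tid=3
[0] (2+0,3*2+0) = (2,6)
col: 3 vs 6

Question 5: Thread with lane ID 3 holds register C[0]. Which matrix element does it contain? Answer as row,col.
0,6

lane 3->3/4=0, 3 mod 4=3
i=0  r:0+0->0  c:2·3+0->6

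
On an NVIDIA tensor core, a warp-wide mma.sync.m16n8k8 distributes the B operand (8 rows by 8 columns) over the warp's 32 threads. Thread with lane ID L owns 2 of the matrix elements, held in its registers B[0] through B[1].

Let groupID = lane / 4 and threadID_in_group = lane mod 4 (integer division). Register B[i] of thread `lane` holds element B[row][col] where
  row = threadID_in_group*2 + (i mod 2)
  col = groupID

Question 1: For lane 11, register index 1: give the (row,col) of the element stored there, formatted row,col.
7,2

lane 11->11/4=2, 11 mod 4=3
i=1  r:2·3+1->7  c:2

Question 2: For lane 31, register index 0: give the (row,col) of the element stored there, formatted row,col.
6,7

31: grp=7,tig=3
[0] (3*2+0,7) = (6,7)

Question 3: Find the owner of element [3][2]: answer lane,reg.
9,1

c=2→G=2  r=3→T=1,p=1
L=2*4+1=9  i=1=1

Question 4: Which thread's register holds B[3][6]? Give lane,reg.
25,1

c=6->g=6  r=3->t=1,b0=1
L=6*4+1=25  i=1=1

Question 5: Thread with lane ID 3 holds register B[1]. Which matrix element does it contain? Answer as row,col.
L=3⇒gr=3>>2=0, th=3&3=3
[1]⇒row 3·2+1=7  col gr=0

7,0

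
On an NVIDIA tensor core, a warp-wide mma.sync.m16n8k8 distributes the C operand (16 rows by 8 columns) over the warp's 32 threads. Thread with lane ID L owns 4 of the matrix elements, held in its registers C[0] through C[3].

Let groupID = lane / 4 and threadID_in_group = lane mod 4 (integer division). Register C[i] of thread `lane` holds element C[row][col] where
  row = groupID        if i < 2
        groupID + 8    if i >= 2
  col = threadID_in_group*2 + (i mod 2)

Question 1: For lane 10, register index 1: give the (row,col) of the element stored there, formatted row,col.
2,5

10: G=2,T=2
[1] (2+0,2*2+1) = (2,5)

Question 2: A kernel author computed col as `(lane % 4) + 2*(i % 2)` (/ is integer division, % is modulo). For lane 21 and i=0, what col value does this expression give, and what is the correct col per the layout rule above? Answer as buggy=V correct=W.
buggy=1 correct=2

`(lane % 4) + 2*(i % 2)`[21,0]->1
lane 21->21/4=5, 21 mod 4=1
i=0  r:5+0->5  c:2·1+0->2
col: 1 vs 2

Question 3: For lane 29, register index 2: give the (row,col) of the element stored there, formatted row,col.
lane 29: gr=7 (29/4), th=1 (29%4)
i=2: r=7+8=15, c=1*2+0=2

15,2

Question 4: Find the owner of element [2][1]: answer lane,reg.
8,1

r=2->g=2,rb=0  c=1->t=0,b0=1
L=2*4+0=8  i=0*2+1=1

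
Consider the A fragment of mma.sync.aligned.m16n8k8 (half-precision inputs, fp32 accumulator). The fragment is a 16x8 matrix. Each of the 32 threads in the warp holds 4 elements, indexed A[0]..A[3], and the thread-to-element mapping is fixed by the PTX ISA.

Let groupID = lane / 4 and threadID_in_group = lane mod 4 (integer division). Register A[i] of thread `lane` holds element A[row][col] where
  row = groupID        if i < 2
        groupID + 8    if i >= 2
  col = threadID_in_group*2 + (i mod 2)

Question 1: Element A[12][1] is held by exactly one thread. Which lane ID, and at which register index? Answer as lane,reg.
r: 12->gid=4,r8=1  c: 1->tid=0,i&1=1
L=4*4+0=16  i=1*2+1=3

16,3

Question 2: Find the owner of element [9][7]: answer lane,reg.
r=9⇒gr=1,Rb=1  c=7⇒th=3,odd=1
L=1*4+3=7  i=1*2+1=3

7,3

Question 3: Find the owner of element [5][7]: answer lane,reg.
r=5→G=5,rhi=0  c=7→T=3,p=1
L=5*4+3=23  i=0*2+1=1

23,1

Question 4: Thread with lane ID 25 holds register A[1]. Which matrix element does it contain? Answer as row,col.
6,3

25: grp=6,tig=1
[1] (6+0,1*2+1) = (6,3)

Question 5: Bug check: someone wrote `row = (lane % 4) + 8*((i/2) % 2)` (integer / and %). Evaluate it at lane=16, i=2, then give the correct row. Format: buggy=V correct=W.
`(lane % 4) + 8*((i/2) % 2)`[16,2]→8
lane 16: G=4 (16/4), T=0 (16%4)
i=2: r=4+8=12, c=0*2+0=0
row: 8 vs 12

buggy=8 correct=12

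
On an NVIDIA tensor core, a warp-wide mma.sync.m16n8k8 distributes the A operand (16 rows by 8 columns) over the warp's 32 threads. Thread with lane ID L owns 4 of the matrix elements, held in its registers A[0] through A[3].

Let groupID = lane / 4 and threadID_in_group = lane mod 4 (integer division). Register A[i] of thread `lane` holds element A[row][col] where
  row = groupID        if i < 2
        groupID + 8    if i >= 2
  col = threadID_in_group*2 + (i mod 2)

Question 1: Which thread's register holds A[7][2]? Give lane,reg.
29,0

r: 7->gid=7,r8=0  c: 2->tid=1,i&1=0
L=7*4+1=29  i=0*2+0=0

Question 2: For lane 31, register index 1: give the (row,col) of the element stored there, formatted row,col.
31: g=7,t=3
[1] (7+0,3*2+1) = (7,7)

7,7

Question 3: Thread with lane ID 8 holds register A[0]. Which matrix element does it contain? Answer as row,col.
2,0

lane 8->8/4=2, 8 mod 4=0
i=0  r:2+0->2  c:2·0+0->0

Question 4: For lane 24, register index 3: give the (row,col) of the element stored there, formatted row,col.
24: gr=6,th=0
[3] (6+8,0*2+1) = (14,1)

14,1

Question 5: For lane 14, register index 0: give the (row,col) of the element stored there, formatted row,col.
3,4

14: gr=3,th=2
[0] (3+0,2*2+0) = (3,4)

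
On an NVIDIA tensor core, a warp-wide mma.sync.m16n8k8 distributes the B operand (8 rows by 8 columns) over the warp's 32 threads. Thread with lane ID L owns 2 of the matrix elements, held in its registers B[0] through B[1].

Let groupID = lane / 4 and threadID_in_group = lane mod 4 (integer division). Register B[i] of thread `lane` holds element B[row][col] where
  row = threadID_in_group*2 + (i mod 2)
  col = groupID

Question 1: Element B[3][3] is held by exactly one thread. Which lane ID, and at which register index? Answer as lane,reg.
c: 3->gid=3  r: 3->tid=1,i&1=1
L=3*4+1=13  i=1=1

13,1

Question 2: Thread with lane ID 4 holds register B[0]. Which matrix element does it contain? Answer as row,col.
L=4⇒gr=4>>2=1, th=4&3=0
[0]⇒row 0·2+0=0  col gr=1

0,1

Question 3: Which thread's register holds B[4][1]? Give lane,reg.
c=1⇒gr=1  r=4⇒th=2,odd=0
L=1*4+2=6  i=0=0

6,0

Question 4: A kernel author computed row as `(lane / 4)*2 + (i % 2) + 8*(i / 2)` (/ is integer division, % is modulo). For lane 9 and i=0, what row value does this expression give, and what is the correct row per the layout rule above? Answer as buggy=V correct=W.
`(lane / 4)*2 + (i % 2) + 8*(i / 2)`[9,0]->4
lane 9->9/4=2, 9 mod 4=1
i=0  r:2·1+0->2  c:2
row: 4 vs 2

buggy=4 correct=2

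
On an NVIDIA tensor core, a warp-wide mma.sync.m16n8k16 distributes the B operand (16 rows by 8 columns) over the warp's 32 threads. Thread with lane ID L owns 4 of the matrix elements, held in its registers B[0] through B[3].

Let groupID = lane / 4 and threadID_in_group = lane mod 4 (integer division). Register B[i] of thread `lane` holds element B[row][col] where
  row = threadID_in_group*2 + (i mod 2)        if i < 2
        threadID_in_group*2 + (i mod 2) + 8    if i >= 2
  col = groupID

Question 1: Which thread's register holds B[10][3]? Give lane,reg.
c: 3->gid=3  r: 10->r8=1,tid=1,i&1=0
L=3*4+1=13  i=1*2+0=2

13,2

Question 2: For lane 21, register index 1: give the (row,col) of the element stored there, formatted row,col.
3,5

L=21=>grp=21>>2=5, tig=21&3=1
[1]=>row 1·2+1+0=3  col grp=5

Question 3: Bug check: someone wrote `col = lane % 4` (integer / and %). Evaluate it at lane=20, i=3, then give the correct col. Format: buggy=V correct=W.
buggy=0 correct=5

`lane % 4`[20,3]→0
lane 20: G=5 (20/4), T=0 (20%4)
i=3: r=0*2+1+8=9, c=G=5
col: 0 vs 5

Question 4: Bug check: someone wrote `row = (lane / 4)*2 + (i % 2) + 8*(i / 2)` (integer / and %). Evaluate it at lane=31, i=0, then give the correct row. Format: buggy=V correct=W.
`(lane / 4)*2 + (i % 2) + 8*(i / 2)`[31,0]->14
lane 31: g=7 (31/4), t=3 (31%4)
i=0: r=3*2+0+0=6, c=g=7
row: 14 vs 6

buggy=14 correct=6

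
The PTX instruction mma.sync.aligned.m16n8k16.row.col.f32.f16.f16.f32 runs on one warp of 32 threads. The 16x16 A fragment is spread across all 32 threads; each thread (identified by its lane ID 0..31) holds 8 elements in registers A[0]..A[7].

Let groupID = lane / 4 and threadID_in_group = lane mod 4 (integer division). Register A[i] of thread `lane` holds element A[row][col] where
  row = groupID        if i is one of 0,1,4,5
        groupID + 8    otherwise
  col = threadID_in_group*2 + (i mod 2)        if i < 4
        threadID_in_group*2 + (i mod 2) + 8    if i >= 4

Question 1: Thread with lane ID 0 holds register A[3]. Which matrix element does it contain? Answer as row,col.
8,1

lane 0->0/4=0, 0 mod 4=0
i=3  r:0+8->8  c:2·0+1+0->1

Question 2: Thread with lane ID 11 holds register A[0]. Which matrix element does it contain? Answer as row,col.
lane 11->11/4=2, 11 mod 4=3
i=0  r:2+0->2  c:2·3+0+0->6

2,6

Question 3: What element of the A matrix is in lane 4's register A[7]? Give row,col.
lane 4→4/4=1, 4 mod 4=0
i=7  r:1+8→9  c:2·0+1+8→9

9,9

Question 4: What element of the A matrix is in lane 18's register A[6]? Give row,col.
12,12

lane 18→18/4=4, 18 mod 4=2
i=6  r:4+8→12  c:2·2+0+8→12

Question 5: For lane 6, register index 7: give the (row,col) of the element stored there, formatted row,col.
lane 6: g=1 (6/4), t=2 (6%4)
i=7: r=1+8=9, c=2*2+1+8=13

9,13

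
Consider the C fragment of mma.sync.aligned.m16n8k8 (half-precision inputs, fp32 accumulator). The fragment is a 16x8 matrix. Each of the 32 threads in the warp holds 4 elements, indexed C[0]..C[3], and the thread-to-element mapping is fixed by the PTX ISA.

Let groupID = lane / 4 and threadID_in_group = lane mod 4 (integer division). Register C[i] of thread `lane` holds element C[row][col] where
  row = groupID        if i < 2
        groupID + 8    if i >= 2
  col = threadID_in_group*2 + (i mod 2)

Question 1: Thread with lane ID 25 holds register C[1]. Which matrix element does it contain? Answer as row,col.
6,3

lane 25→25/4=6, 25 mod 4=1
i=1  r:6+0→6  c:2·1+1→3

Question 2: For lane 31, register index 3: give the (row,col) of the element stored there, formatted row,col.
15,7

L=31->gid=31>>2=7, tid=31&3=3
[3]->row 7+8=15  col 3·2+1=7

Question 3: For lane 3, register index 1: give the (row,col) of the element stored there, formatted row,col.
lane 3⇒3/4=0, 3 mod 4=3
i=1  r:0+0⇒0  c:2·3+1⇒7

0,7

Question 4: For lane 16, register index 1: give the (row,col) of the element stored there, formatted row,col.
lane 16: g=4 (16/4), t=0 (16%4)
i=1: r=4+0=4, c=0*2+1=1

4,1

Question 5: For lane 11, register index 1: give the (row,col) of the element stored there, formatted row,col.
2,7

lane 11->11/4=2, 11 mod 4=3
i=1  r:2+0->2  c:2·3+1->7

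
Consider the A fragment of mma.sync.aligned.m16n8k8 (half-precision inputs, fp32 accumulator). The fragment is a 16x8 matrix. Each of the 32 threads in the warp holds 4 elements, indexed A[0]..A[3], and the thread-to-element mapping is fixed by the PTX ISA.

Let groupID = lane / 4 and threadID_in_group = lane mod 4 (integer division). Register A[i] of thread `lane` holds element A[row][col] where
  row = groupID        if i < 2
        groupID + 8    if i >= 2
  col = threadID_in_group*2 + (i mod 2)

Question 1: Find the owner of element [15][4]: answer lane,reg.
r: 15->gid=7,r8=1  c: 4->tid=2,i&1=0
L=7*4+2=30  i=1*2+0=2

30,2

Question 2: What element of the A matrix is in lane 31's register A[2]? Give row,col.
L=31=>grp=31>>2=7, tig=31&3=3
[2]=>row 7+8=15  col 3·2+0=6

15,6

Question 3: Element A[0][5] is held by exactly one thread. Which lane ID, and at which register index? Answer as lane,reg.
2,1

r: 0->gid=0,r8=0  c: 5->tid=2,i&1=1
L=0*4+2=2  i=0*2+1=1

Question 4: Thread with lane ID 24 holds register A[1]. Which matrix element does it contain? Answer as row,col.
6,1

lane 24⇒24/4=6, 24 mod 4=0
i=1  r:6+0⇒6  c:2·0+1⇒1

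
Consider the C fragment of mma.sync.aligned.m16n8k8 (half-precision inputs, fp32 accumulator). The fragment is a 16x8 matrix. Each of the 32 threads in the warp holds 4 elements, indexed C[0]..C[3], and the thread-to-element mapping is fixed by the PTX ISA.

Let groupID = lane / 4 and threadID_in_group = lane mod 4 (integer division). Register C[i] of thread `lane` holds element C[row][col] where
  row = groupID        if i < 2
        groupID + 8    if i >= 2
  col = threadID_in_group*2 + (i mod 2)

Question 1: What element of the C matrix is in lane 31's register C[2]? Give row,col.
15,6

lane 31: gr=7 (31/4), th=3 (31%4)
i=2: r=7+8=15, c=3*2+0=6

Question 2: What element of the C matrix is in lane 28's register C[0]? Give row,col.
7,0

L=28=>grp=28>>2=7, tig=28&3=0
[0]=>row 7+0=7  col 0·2+0=0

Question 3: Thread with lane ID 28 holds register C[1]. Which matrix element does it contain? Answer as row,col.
28: grp=7,tig=0
[1] (7+0,0*2+1) = (7,1)

7,1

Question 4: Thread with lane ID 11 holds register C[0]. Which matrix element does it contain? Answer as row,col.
2,6

lane 11: gid=2 (11/4), tid=3 (11%4)
i=0: r=2+0=2, c=3*2+0=6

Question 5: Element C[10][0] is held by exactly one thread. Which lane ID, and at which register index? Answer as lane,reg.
8,2

r: 10->gid=2,r8=1  c: 0->tid=0,i&1=0
L=2*4+0=8  i=1*2+0=2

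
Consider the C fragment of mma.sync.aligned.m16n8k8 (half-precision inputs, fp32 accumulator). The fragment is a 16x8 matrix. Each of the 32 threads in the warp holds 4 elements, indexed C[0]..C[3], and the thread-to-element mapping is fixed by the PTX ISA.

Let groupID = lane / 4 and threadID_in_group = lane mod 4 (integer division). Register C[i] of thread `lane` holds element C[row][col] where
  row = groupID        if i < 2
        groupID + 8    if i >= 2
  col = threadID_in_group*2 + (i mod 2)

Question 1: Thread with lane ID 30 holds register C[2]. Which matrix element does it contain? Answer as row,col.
15,4

L=30→G=30>>2=7, T=30&3=2
[2]→row 7+8=15  col 2·2+0=4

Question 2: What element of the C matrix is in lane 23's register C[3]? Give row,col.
13,7

lane 23⇒23/4=5, 23 mod 4=3
i=3  r:5+8⇒13  c:2·3+1⇒7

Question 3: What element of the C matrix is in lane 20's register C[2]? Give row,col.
lane 20: gr=5 (20/4), th=0 (20%4)
i=2: r=5+8=13, c=0*2+0=0

13,0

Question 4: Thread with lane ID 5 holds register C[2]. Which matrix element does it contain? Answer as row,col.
L=5→G=5>>2=1, T=5&3=1
[2]→row 1+8=9  col 1·2+0=2

9,2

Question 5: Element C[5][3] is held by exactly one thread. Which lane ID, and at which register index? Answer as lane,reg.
21,1

r: 5->gid=5,r8=0  c: 3->tid=1,i&1=1
L=5*4+1=21  i=0*2+1=1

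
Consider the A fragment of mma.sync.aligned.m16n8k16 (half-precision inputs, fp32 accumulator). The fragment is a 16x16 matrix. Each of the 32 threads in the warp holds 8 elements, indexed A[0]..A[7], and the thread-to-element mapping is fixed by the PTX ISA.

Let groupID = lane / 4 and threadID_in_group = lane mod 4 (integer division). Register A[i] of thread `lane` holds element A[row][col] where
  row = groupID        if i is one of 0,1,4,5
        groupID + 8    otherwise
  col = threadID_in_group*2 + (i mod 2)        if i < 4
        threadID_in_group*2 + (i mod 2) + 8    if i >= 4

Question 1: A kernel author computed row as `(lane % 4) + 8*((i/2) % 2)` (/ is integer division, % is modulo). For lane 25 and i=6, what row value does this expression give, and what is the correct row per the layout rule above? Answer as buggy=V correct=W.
buggy=9 correct=14

`(lane % 4) + 8*((i/2) % 2)`[25,6]=>9
lane 25=>25/4=6, 25 mod 4=1
i=6  r:6+8=>14  c:2·1+0+8=>10
row: 9 vs 14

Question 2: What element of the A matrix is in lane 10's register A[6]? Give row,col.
10,12

lane 10->10/4=2, 10 mod 4=2
i=6  r:2+8->10  c:2·2+0+8->12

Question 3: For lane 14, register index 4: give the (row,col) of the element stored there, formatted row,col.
L=14->gid=14>>2=3, tid=14&3=2
[4]->row 3+0=3  col 2·2+0+8=12

3,12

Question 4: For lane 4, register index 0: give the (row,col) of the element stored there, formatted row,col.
1,0

L=4→G=4>>2=1, T=4&3=0
[0]→row 1+0=1  col 0·2+0+0=0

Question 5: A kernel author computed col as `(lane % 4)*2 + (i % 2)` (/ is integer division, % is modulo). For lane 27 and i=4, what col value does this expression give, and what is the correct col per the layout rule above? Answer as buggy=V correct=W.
`(lane % 4)*2 + (i % 2)`[27,4]=>6
lane 27: grp=6 (27/4), tig=3 (27%4)
i=4: r=6+0=6, c=3*2+0+8=14
col: 6 vs 14

buggy=6 correct=14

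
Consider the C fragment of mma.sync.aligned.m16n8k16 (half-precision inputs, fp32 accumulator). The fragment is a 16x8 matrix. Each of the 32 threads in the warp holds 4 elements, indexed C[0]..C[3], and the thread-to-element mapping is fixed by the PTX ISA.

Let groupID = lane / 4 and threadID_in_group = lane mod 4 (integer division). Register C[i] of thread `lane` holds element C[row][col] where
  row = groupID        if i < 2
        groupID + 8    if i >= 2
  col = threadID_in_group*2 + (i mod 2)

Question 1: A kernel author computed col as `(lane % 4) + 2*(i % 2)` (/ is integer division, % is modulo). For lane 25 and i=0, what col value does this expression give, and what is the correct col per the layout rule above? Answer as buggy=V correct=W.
`(lane % 4) + 2*(i % 2)`[25,0]=>1
lane 25=>25/4=6, 25 mod 4=1
i=0  r:6+0=>6  c:2·1+0=>2
col: 1 vs 2

buggy=1 correct=2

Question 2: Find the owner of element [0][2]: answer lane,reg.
r=0->g=0,rb=0  c=2->t=1,b0=0
L=0*4+1=1  i=0*2+0=0

1,0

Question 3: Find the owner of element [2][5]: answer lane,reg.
r=2->g=2,rb=0  c=5->t=2,b0=1
L=2*4+2=10  i=0*2+1=1

10,1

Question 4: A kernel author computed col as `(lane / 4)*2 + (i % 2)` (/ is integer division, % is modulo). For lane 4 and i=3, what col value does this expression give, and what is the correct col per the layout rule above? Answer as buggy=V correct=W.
buggy=3 correct=1

`(lane / 4)*2 + (i % 2)`[4,3]->3
lane 4->4/4=1, 4 mod 4=0
i=3  r:1+8->9  c:2·0+1->1
col: 3 vs 1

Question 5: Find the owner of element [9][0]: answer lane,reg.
4,2

r:9=>grp=1,rB=1  c:0=>tig=0,lo=0
L=1*4+0=4  i=1*2+0=2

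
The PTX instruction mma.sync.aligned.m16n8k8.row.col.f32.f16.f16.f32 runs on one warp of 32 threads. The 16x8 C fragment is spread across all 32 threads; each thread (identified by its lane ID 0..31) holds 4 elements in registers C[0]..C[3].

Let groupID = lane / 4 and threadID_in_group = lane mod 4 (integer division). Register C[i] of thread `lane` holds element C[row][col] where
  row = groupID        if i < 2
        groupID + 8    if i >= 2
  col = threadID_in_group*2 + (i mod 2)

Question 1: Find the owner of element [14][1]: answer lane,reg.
r:14=>grp=6,rB=1  c:1=>tig=0,lo=1
L=6*4+0=24  i=1*2+1=3

24,3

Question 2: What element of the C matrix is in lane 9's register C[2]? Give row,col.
10,2

9: gr=2,th=1
[2] (2+8,1*2+0) = (10,2)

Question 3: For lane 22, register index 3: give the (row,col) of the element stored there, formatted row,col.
lane 22: gid=5 (22/4), tid=2 (22%4)
i=3: r=5+8=13, c=2*2+1=5

13,5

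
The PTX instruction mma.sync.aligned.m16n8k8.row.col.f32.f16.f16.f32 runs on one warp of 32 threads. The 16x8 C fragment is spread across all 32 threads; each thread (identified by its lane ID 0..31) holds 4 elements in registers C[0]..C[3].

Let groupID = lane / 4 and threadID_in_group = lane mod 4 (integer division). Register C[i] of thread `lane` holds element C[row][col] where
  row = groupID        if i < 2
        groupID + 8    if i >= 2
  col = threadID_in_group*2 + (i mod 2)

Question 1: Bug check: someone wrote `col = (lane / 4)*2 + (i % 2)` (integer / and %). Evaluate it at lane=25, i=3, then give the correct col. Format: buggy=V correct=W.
`(lane / 4)*2 + (i % 2)`[25,3]⇒13
L=25⇒gr=25>>2=6, th=25&3=1
[3]⇒row 6+8=14  col 1·2+1=3
col: 13 vs 3

buggy=13 correct=3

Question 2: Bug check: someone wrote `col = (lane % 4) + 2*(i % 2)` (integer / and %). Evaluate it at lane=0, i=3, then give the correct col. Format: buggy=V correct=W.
`(lane % 4) + 2*(i % 2)`[0,3]=>2
lane 0=>0/4=0, 0 mod 4=0
i=3  r:0+8=>8  c:2·0+1=>1
col: 2 vs 1

buggy=2 correct=1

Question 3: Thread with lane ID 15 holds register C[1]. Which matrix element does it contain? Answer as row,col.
lane 15→15/4=3, 15 mod 4=3
i=1  r:3+0→3  c:2·3+1→7

3,7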